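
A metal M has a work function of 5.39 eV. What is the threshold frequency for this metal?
1.3033e+15 Hz

The threshold frequency is when the photon energy equals the work function:
hf₀ = φ

Solving for f₀:
f₀ = φ/h = (5.39 eV × 1.602×10⁻¹⁹ J/eV) / (6.626×10⁻³⁴ J·s)
f₀ = 1.3033e+15 Hz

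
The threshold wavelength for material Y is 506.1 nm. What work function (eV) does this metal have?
2.45 eV

At the threshold wavelength, photon energy equals work function:
φ = hc/λ₀

Calculating:
φ = (6.626×10⁻³⁴ J·s)(3×10⁸ m/s) / (506.1×10⁻⁹ m)
φ = 2.45 eV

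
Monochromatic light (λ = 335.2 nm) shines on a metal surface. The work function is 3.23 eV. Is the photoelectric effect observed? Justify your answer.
Yes

For photoemission, the photon energy must exceed the work function.

Photon energy: E = hc/λ = 3.6988 eV
Work function: φ = 3.23 eV

Since E_photon (3.6988 eV) > φ (3.23 eV), photoemission WILL occur.
The threshold wavelength is λ₀ = hc/φ = 383.9 nm.
Since 335.2 nm < 383.9 nm, the light has sufficient energy.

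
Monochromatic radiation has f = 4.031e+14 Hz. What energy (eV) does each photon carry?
1.6671 eV

Using E = hf:

E = hf = (6.626×10⁻³⁴ J·s)(4.031e+14 Hz)
E = 1.6671 eV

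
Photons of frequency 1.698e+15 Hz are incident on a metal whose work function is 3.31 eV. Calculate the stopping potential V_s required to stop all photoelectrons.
3.7124 V

The stopping potential V_s satisfies: eV_s = KE_max

First, find KE_max using Einstein's equation:
E_photon = hf = (6.626×10⁻³⁴ J·s)(1.698e+15 Hz) = 7.0224 eV
KE_max = E_photon - φ = 7.0224 - 3.31 = 3.7124 eV

Since eV_s = KE_max:
V_s = KE_max/e = 3.7124 V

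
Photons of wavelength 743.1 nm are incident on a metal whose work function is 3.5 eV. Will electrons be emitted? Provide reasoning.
No

For photoemission, the photon energy must exceed the work function.

Photon energy: E = hc/λ = 1.6685 eV
Work function: φ = 3.5 eV

Since E_photon (1.6685 eV) < φ (3.5 eV), photoemission will NOT occur.
The threshold wavelength is λ₀ = hc/φ = 354.2 nm.
Since 743.1 nm > 354.2 nm, the photons lack sufficient energy.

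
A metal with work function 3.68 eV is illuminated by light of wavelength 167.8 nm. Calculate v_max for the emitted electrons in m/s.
1.1422e+06 m/s

First, find the maximum kinetic energy:
E_photon = hc/λ = 7.3888 eV
KE_max = E_photon - φ = 7.3888 - 3.68 = 3.7088 eV

Convert to Joules: KE_max = 3.7088 × 1.602×10⁻¹⁹ J = 5.9422e-19 J

Then use KE = ½mv² to find velocity:
v = √(2·KE/m) = √(2 × 5.9422e-19 J / 9.109e-31 kg)
v = 1.1422e+06 m/s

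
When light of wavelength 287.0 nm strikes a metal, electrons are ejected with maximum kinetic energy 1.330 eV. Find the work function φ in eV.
2.99 eV

From Einstein's photoelectric equation: KE_max = hf - φ = hc/λ - φ

Rearranging for φ:
φ = hc/λ - KE_max

Calculate photon energy:
E_photon = hc/λ = 4.3200 eV

Therefore:
φ = 4.3200 - 1.330 = 2.99 eV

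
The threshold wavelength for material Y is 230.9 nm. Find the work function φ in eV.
5.37 eV

At the threshold wavelength, photon energy equals work function:
φ = hc/λ₀

Calculating:
φ = (6.626×10⁻³⁴ J·s)(3×10⁸ m/s) / (230.9×10⁻⁹ m)
φ = 5.37 eV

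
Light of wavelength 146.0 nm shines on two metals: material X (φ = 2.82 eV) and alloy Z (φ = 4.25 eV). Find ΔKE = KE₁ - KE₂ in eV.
1.4300 eV

Using KE_max = hc/λ - φ for each metal:

Photon energy: E = hc/λ = 8.4921 eV

For material X (φ₁ = 2.82 eV):
KE₁ = E - φ₁ = 8.4921 - 2.82 = 5.6721 eV

For alloy Z (φ₂ = 4.25 eV):
KE₂ = E - φ₂ = 8.4921 - 4.25 = 4.2421 eV

Difference:
ΔKE = KE₁ - KE₂ = 5.6721 - 4.2421 = 1.4300 eV

Note: The difference equals the difference in work functions: 4.25 - 2.82 = 1.43 eV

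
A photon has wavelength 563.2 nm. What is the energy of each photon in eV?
2.2014 eV

Using E = hf = hc/λ:

E = hc/λ = (6.626×10⁻³⁴ J·s)(3×10⁸ m/s) / (563.2×10⁻⁹ m)
E = 2.2014 eV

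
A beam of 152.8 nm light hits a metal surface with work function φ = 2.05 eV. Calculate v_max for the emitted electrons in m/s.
1.4605e+06 m/s

First, find the maximum kinetic energy:
E_photon = hc/λ = 8.1141 eV
KE_max = E_photon - φ = 8.1141 - 2.05 = 6.0641 eV

Convert to Joules: KE_max = 6.0641 × 1.602×10⁻¹⁹ J = 9.7158e-19 J

Then use KE = ½mv² to find velocity:
v = √(2·KE/m) = √(2 × 9.7158e-19 J / 9.109e-31 kg)
v = 1.4605e+06 m/s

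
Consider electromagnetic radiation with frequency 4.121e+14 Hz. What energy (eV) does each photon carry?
1.7043 eV

Using E = hf:

E = hf = (6.626×10⁻³⁴ J·s)(4.121e+14 Hz)
E = 1.7043 eV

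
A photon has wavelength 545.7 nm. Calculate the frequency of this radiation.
5.4937e+14 Hz

Using the wave equation: c = fλ

Solving for frequency:
f = c/λ = (3×10⁸ m/s) / (545.7×10⁻⁹ m)
f = 5.4937e+14 Hz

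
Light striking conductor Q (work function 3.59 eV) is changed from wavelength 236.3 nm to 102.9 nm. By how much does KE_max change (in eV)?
6.8021 eV

Using Einstein's equation: KE_max = hc/λ - φ

For λ₁ = 236.3 nm:
KE₁ = hc/λ₁ - φ = 5.2469 - 3.59 = 1.6569 eV

For λ₂ = 102.9 nm:
KE₂ = hc/λ₂ - φ = 12.0490 - 3.59 = 8.4590 eV

Change in KE:
ΔKE = KE₂ - KE₁ = 8.4590 - 1.6569 = 6.8021 eV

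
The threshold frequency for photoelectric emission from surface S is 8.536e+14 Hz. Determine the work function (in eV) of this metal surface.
3.53 eV

At the threshold frequency, photon energy equals work function:
φ = hf₀

Calculating:
φ = (6.626×10⁻³⁴ J·s)(8.536e+14 Hz)
φ = 3.53 eV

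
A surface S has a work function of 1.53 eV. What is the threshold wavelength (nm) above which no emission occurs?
810.35 nm

The threshold wavelength is when the photon energy equals the work function:
hc/λ₀ = φ

Solving for λ₀:
λ₀ = hc/φ = (6.626×10⁻³⁴ J·s)(3×10⁸ m/s) / (1.53 eV × 1.602×10⁻¹⁹ J/eV)
λ₀ = 810.35 nm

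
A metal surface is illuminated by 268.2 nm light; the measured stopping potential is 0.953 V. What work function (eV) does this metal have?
3.67 eV

The stopping potential gives the maximum kinetic energy: KE_max = eV_s = 0.953 eV

From Einstein's photoelectric equation: KE_max = hc/λ - φ
Rearranging: φ = hc/λ - KE_max

Calculate photon energy:
E_photon = hc/λ = (6.626×10⁻³⁴ J·s)(3×10⁸ m/s) / (268.2×10⁻⁹ m) = 4.6228 eV

Therefore:
φ = 4.6228 - 0.953 = 3.67 eV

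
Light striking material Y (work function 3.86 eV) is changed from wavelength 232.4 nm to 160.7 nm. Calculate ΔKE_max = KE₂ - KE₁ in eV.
2.3803 eV

Using Einstein's equation: KE_max = hc/λ - φ

For λ₁ = 232.4 nm:
KE₁ = hc/λ₁ - φ = 5.3349 - 3.86 = 1.4749 eV

For λ₂ = 160.7 nm:
KE₂ = hc/λ₂ - φ = 7.7153 - 3.86 = 3.8553 eV

Change in KE:
ΔKE = KE₂ - KE₁ = 3.8553 - 1.4749 = 2.3803 eV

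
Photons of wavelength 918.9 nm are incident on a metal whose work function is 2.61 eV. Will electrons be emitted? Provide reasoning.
No

For photoemission, the photon energy must exceed the work function.

Photon energy: E = hc/λ = 1.3493 eV
Work function: φ = 2.61 eV

Since E_photon (1.3493 eV) < φ (2.61 eV), photoemission will NOT occur.
The threshold wavelength is λ₀ = hc/φ = 475.0 nm.
Since 918.9 nm > 475.0 nm, the photons lack sufficient energy.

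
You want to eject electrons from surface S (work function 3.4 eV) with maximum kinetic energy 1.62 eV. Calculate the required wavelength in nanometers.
246.98 nm

From Einstein's equation: KE_max = hc/λ - φ

Rearranging for λ:
hc/λ = KE_max + φ
λ = hc/(KE_max + φ)

Required photon energy:
E_photon = KE_max + φ = 1.62 + 3.4 = 5.02 eV

Required wavelength:
λ = hc/E_photon = (6.626×10⁻³⁴)(3×10⁸) / (5.02 × 1.602×10⁻¹⁹)
λ = 246.98 nm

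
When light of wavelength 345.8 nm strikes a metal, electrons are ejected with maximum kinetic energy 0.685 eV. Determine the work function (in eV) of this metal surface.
2.90 eV

From Einstein's photoelectric equation: KE_max = hf - φ = hc/λ - φ

Rearranging for φ:
φ = hc/λ - KE_max

Calculate photon energy:
E_photon = hc/λ = 3.5854 eV

Therefore:
φ = 3.5854 - 0.685 = 2.90 eV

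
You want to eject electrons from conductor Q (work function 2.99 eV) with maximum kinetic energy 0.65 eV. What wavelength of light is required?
340.62 nm

From Einstein's equation: KE_max = hc/λ - φ

Rearranging for λ:
hc/λ = KE_max + φ
λ = hc/(KE_max + φ)

Required photon energy:
E_photon = KE_max + φ = 0.65 + 2.99 = 3.64 eV

Required wavelength:
λ = hc/E_photon = (6.626×10⁻³⁴)(3×10⁸) / (3.64 × 1.602×10⁻¹⁹)
λ = 340.62 nm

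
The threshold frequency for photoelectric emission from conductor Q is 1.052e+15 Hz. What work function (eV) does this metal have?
4.35 eV

At the threshold frequency, photon energy equals work function:
φ = hf₀

Calculating:
φ = (6.626×10⁻³⁴ J·s)(1.052e+15 Hz)
φ = 4.35 eV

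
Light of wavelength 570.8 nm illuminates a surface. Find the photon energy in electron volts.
2.1721 eV

Using E = hf = hc/λ:

E = hc/λ = (6.626×10⁻³⁴ J·s)(3×10⁸ m/s) / (570.8×10⁻⁹ m)
E = 2.1721 eV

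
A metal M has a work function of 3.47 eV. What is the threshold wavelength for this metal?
357.30 nm

The threshold wavelength is when the photon energy equals the work function:
hc/λ₀ = φ

Solving for λ₀:
λ₀ = hc/φ = (6.626×10⁻³⁴ J·s)(3×10⁸ m/s) / (3.47 eV × 1.602×10⁻¹⁹ J/eV)
λ₀ = 357.30 nm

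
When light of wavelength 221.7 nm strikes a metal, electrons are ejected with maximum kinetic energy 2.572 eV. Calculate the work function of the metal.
3.02 eV

From Einstein's photoelectric equation: KE_max = hf - φ = hc/λ - φ

Rearranging for φ:
φ = hc/λ - KE_max

Calculate photon energy:
E_photon = hc/λ = 5.5924 eV

Therefore:
φ = 5.5924 - 2.572 = 3.02 eV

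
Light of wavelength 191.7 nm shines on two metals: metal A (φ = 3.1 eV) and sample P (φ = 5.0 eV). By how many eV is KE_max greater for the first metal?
1.9000 eV

Using KE_max = hc/λ - φ for each metal:

Photon energy: E = hc/λ = 6.4676 eV

For metal A (φ₁ = 3.1 eV):
KE₁ = E - φ₁ = 6.4676 - 3.1 = 3.3676 eV

For sample P (φ₂ = 5.0 eV):
KE₂ = E - φ₂ = 6.4676 - 5.0 = 1.4676 eV

Difference:
ΔKE = KE₁ - KE₂ = 3.3676 - 1.4676 = 1.9000 eV

Note: The difference equals the difference in work functions: 5.0 - 3.1 = 1.90 eV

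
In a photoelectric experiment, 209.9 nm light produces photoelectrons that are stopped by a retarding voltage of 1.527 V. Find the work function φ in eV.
4.38 eV

The stopping potential gives the maximum kinetic energy: KE_max = eV_s = 1.527 eV

From Einstein's photoelectric equation: KE_max = hc/λ - φ
Rearranging: φ = hc/λ - KE_max

Calculate photon energy:
E_photon = hc/λ = (6.626×10⁻³⁴ J·s)(3×10⁸ m/s) / (209.9×10⁻⁹ m) = 5.9068 eV

Therefore:
φ = 5.9068 - 1.527 = 4.38 eV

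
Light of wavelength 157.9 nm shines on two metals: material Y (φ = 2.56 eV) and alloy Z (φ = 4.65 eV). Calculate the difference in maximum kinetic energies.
2.0900 eV

Using KE_max = hc/λ - φ for each metal:

Photon energy: E = hc/λ = 7.8521 eV

For material Y (φ₁ = 2.56 eV):
KE₁ = E - φ₁ = 7.8521 - 2.56 = 5.2921 eV

For alloy Z (φ₂ = 4.65 eV):
KE₂ = E - φ₂ = 7.8521 - 4.65 = 3.2021 eV

Difference:
ΔKE = KE₁ - KE₂ = 5.2921 - 3.2021 = 2.0900 eV

Note: The difference equals the difference in work functions: 4.65 - 2.56 = 2.09 eV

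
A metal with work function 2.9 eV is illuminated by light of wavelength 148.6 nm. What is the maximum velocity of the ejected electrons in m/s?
1.3838e+06 m/s

First, find the maximum kinetic energy:
E_photon = hc/λ = 8.3435 eV
KE_max = E_photon - φ = 8.3435 - 2.9 = 5.4435 eV

Convert to Joules: KE_max = 5.4435 × 1.602×10⁻¹⁹ J = 8.7214e-19 J

Then use KE = ½mv² to find velocity:
v = √(2·KE/m) = √(2 × 8.7214e-19 J / 9.109e-31 kg)
v = 1.3838e+06 m/s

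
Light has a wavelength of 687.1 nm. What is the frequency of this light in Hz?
4.3632e+14 Hz

Using the wave equation: c = fλ

Solving for frequency:
f = c/λ = (3×10⁸ m/s) / (687.1×10⁻⁹ m)
f = 4.3632e+14 Hz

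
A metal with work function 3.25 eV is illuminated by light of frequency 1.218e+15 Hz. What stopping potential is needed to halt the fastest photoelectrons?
1.7872 V

The stopping potential V_s satisfies: eV_s = KE_max

First, find KE_max using Einstein's equation:
E_photon = hf = (6.626×10⁻³⁴ J·s)(1.218e+15 Hz) = 5.0372 eV
KE_max = E_photon - φ = 5.0372 - 3.25 = 1.7872 eV

Since eV_s = KE_max:
V_s = KE_max/e = 1.7872 V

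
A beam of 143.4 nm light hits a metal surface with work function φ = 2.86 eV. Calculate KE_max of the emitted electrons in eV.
5.7860 eV

Using Einstein's photoelectric equation: KE_max = hf - φ = hc/λ - φ

First, calculate the photon energy:
E_photon = hc/λ = (6.626×10⁻³⁴ J·s)(3×10⁸ m/s) / (143.4×10⁻⁹ m)
E_photon = 8.6460 eV

Then, the maximum kinetic energy:
KE_max = E_photon - φ = 8.6460 eV - 2.86 eV = 5.7860 eV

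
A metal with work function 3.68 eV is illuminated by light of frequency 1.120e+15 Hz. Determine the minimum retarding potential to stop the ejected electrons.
0.9519 V

The stopping potential V_s satisfies: eV_s = KE_max

First, find KE_max using Einstein's equation:
E_photon = hf = (6.626×10⁻³⁴ J·s)(1.120e+15 Hz) = 4.6319 eV
KE_max = E_photon - φ = 4.6319 - 3.68 = 0.9519 eV

Since eV_s = KE_max:
V_s = KE_max/e = 0.9519 V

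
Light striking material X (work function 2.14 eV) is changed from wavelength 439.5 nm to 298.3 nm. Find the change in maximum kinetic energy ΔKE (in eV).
1.3353 eV

Using Einstein's equation: KE_max = hc/λ - φ

For λ₁ = 439.5 nm:
KE₁ = hc/λ₁ - φ = 2.8210 - 2.14 = 0.6810 eV

For λ₂ = 298.3 nm:
KE₂ = hc/λ₂ - φ = 4.1564 - 2.14 = 2.0164 eV

Change in KE:
ΔKE = KE₂ - KE₁ = 2.0164 - 0.6810 = 1.3353 eV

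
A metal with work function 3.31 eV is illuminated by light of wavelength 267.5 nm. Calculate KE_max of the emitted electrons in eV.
1.3249 eV

Using Einstein's photoelectric equation: KE_max = hf - φ = hc/λ - φ

First, calculate the photon energy:
E_photon = hc/λ = (6.626×10⁻³⁴ J·s)(3×10⁸ m/s) / (267.5×10⁻⁹ m)
E_photon = 4.6349 eV

Then, the maximum kinetic energy:
KE_max = E_photon - φ = 4.6349 eV - 3.31 eV = 1.3249 eV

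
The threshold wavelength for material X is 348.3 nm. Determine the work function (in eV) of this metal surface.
3.56 eV

At the threshold wavelength, photon energy equals work function:
φ = hc/λ₀

Calculating:
φ = (6.626×10⁻³⁴ J·s)(3×10⁸ m/s) / (348.3×10⁻⁹ m)
φ = 3.56 eV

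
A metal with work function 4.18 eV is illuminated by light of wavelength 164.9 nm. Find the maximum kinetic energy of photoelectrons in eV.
3.3388 eV

Using Einstein's photoelectric equation: KE_max = hf - φ = hc/λ - φ

First, calculate the photon energy:
E_photon = hc/λ = (6.626×10⁻³⁴ J·s)(3×10⁸ m/s) / (164.9×10⁻⁹ m)
E_photon = 7.5188 eV

Then, the maximum kinetic energy:
KE_max = E_photon - φ = 7.5188 eV - 4.18 eV = 3.3388 eV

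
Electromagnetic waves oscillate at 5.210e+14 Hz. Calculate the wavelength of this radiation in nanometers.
575.42 nm

Using the wave equation: c = fλ

Solving for wavelength:
λ = c/f = (3×10⁸ m/s) / (5.210e+14 Hz)
λ = 575.42 nm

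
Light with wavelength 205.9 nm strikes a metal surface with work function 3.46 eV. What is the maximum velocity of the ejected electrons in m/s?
9.4925e+05 m/s

First, find the maximum kinetic energy:
E_photon = hc/λ = 6.0216 eV
KE_max = E_photon - φ = 6.0216 - 3.46 = 2.5616 eV

Convert to Joules: KE_max = 2.5616 × 1.602×10⁻¹⁹ J = 4.1041e-19 J

Then use KE = ½mv² to find velocity:
v = √(2·KE/m) = √(2 × 4.1041e-19 J / 9.109e-31 kg)
v = 9.4925e+05 m/s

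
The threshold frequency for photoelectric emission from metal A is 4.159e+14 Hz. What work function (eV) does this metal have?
1.72 eV

At the threshold frequency, photon energy equals work function:
φ = hf₀

Calculating:
φ = (6.626×10⁻³⁴ J·s)(4.159e+14 Hz)
φ = 1.72 eV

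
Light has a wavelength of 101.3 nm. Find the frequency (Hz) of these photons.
2.9595e+15 Hz

Using the wave equation: c = fλ

Solving for frequency:
f = c/λ = (3×10⁸ m/s) / (101.3×10⁻⁹ m)
f = 2.9595e+15 Hz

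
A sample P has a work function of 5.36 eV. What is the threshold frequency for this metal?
1.2960e+15 Hz

The threshold frequency is when the photon energy equals the work function:
hf₀ = φ

Solving for f₀:
f₀ = φ/h = (5.36 eV × 1.602×10⁻¹⁹ J/eV) / (6.626×10⁻³⁴ J·s)
f₀ = 1.2960e+15 Hz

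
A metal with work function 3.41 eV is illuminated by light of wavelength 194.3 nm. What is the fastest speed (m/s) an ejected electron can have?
1.0223e+06 m/s

First, find the maximum kinetic energy:
E_photon = hc/λ = 6.3811 eV
KE_max = E_photon - φ = 6.3811 - 3.41 = 2.9711 eV

Convert to Joules: KE_max = 2.9711 × 1.602×10⁻¹⁹ J = 4.7602e-19 J

Then use KE = ½mv² to find velocity:
v = √(2·KE/m) = √(2 × 4.7602e-19 J / 9.109e-31 kg)
v = 1.0223e+06 m/s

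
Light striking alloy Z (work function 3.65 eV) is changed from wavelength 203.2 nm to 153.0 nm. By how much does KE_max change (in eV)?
2.0020 eV

Using Einstein's equation: KE_max = hc/λ - φ

For λ₁ = 203.2 nm:
KE₁ = hc/λ₁ - φ = 6.1016 - 3.65 = 2.4516 eV

For λ₂ = 153.0 nm:
KE₂ = hc/λ₂ - φ = 8.1035 - 3.65 = 4.4535 eV

Change in KE:
ΔKE = KE₂ - KE₁ = 4.4535 - 2.4516 = 2.0020 eV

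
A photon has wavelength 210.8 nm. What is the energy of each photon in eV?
5.8816 eV

Using E = hf = hc/λ:

E = hc/λ = (6.626×10⁻³⁴ J·s)(3×10⁸ m/s) / (210.8×10⁻⁹ m)
E = 5.8816 eV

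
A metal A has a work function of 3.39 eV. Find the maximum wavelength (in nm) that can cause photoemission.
365.74 nm

The threshold wavelength is when the photon energy equals the work function:
hc/λ₀ = φ

Solving for λ₀:
λ₀ = hc/φ = (6.626×10⁻³⁴ J·s)(3×10⁸ m/s) / (3.39 eV × 1.602×10⁻¹⁹ J/eV)
λ₀ = 365.74 nm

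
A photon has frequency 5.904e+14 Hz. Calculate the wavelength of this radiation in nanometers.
507.78 nm

Using the wave equation: c = fλ

Solving for wavelength:
λ = c/f = (3×10⁸ m/s) / (5.904e+14 Hz)
λ = 507.78 nm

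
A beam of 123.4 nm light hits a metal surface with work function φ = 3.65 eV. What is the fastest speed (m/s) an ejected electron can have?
1.5001e+06 m/s

First, find the maximum kinetic energy:
E_photon = hc/λ = 10.0473 eV
KE_max = E_photon - φ = 10.0473 - 3.65 = 6.3973 eV

Convert to Joules: KE_max = 6.3973 × 1.602×10⁻¹⁹ J = 1.0250e-18 J

Then use KE = ½mv² to find velocity:
v = √(2·KE/m) = √(2 × 1.0250e-18 J / 9.109e-31 kg)
v = 1.5001e+06 m/s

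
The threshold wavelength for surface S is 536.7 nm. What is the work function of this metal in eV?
2.31 eV

At the threshold wavelength, photon energy equals work function:
φ = hc/λ₀

Calculating:
φ = (6.626×10⁻³⁴ J·s)(3×10⁸ m/s) / (536.7×10⁻⁹ m)
φ = 2.31 eV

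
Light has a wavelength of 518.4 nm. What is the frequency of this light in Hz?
5.7830e+14 Hz

Using the wave equation: c = fλ

Solving for frequency:
f = c/λ = (3×10⁸ m/s) / (518.4×10⁻⁹ m)
f = 5.7830e+14 Hz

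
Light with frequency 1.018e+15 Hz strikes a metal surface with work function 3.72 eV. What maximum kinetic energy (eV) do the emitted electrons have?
0.4901 eV

Using Einstein's photoelectric equation: KE_max = hf - φ

First, calculate the photon energy:
E_photon = hf = (6.626×10⁻³⁴ J·s)(1.018e+15 Hz)
E_photon = 4.2101 eV

Then, the maximum kinetic energy:
KE_max = E_photon - φ = 4.2101 eV - 3.72 eV = 0.4901 eV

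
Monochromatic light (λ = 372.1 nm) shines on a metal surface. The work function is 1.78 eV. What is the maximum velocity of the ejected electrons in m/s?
7.3888e+05 m/s

First, find the maximum kinetic energy:
E_photon = hc/λ = 3.3320 eV
KE_max = E_photon - φ = 3.3320 - 1.78 = 1.5520 eV

Convert to Joules: KE_max = 1.5520 × 1.602×10⁻¹⁹ J = 2.4866e-19 J

Then use KE = ½mv² to find velocity:
v = √(2·KE/m) = √(2 × 2.4866e-19 J / 9.109e-31 kg)
v = 7.3888e+05 m/s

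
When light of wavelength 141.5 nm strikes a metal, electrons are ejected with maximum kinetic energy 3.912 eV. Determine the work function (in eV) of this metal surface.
4.85 eV

From Einstein's photoelectric equation: KE_max = hf - φ = hc/λ - φ

Rearranging for φ:
φ = hc/λ - KE_max

Calculate photon energy:
E_photon = hc/λ = 8.7621 eV

Therefore:
φ = 8.7621 - 3.912 = 4.85 eV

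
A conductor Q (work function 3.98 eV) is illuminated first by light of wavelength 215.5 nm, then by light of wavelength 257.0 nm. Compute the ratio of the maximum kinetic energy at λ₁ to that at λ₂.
2.1004

Using Einstein's equation: KE_max = hc/λ - φ

For λ₁ = 215.5 nm:
E₁ = hc/λ₁ = 5.7533 eV
KE₁ = E₁ - φ = 5.7533 - 3.98 = 1.7733 eV

For λ₂ = 257.0 nm:
E₂ = hc/λ₂ = 4.8243 eV
KE₂ = E₂ - φ = 4.8243 - 3.98 = 0.8443 eV

Ratio: KE₁/KE₂ = 1.7733/0.8443 = 2.1004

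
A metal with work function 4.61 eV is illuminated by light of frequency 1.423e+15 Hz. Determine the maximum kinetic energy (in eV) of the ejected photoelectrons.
1.2751 eV

Using Einstein's photoelectric equation: KE_max = hf - φ

First, calculate the photon energy:
E_photon = hf = (6.626×10⁻³⁴ J·s)(1.423e+15 Hz)
E_photon = 5.8851 eV

Then, the maximum kinetic energy:
KE_max = E_photon - φ = 5.8851 eV - 4.61 eV = 1.2751 eV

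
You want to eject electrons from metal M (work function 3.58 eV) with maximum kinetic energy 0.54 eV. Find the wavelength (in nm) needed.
300.93 nm

From Einstein's equation: KE_max = hc/λ - φ

Rearranging for λ:
hc/λ = KE_max + φ
λ = hc/(KE_max + φ)

Required photon energy:
E_photon = KE_max + φ = 0.54 + 3.58 = 4.12 eV

Required wavelength:
λ = hc/E_photon = (6.626×10⁻³⁴)(3×10⁸) / (4.12 × 1.602×10⁻¹⁹)
λ = 300.93 nm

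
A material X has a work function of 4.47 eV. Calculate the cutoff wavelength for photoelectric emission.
277.37 nm

The threshold wavelength is when the photon energy equals the work function:
hc/λ₀ = φ

Solving for λ₀:
λ₀ = hc/φ = (6.626×10⁻³⁴ J·s)(3×10⁸ m/s) / (4.47 eV × 1.602×10⁻¹⁹ J/eV)
λ₀ = 277.37 nm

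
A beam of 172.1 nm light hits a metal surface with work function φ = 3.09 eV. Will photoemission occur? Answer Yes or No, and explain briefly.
Yes

For photoemission, the photon energy must exceed the work function.

Photon energy: E = hc/λ = 7.2042 eV
Work function: φ = 3.09 eV

Since E_photon (7.2042 eV) > φ (3.09 eV), photoemission WILL occur.
The threshold wavelength is λ₀ = hc/φ = 401.2 nm.
Since 172.1 nm < 401.2 nm, the light has sufficient energy.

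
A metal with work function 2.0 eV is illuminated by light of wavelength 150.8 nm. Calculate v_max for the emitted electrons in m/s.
1.4794e+06 m/s

First, find the maximum kinetic energy:
E_photon = hc/λ = 8.2218 eV
KE_max = E_photon - φ = 8.2218 - 2.0 = 6.2218 eV

Convert to Joules: KE_max = 6.2218 × 1.602×10⁻¹⁹ J = 9.9684e-19 J

Then use KE = ½mv² to find velocity:
v = √(2·KE/m) = √(2 × 9.9684e-19 J / 9.109e-31 kg)
v = 1.4794e+06 m/s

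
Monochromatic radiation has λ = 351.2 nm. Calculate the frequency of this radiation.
8.5362e+14 Hz

Using the wave equation: c = fλ

Solving for frequency:
f = c/λ = (3×10⁸ m/s) / (351.2×10⁻⁹ m)
f = 8.5362e+14 Hz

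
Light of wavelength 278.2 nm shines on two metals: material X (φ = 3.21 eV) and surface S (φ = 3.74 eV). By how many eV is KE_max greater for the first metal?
0.5300 eV

Using KE_max = hc/λ - φ for each metal:

Photon energy: E = hc/λ = 4.4567 eV

For material X (φ₁ = 3.21 eV):
KE₁ = E - φ₁ = 4.4567 - 3.21 = 1.2467 eV

For surface S (φ₂ = 3.74 eV):
KE₂ = E - φ₂ = 4.4567 - 3.74 = 0.7167 eV

Difference:
ΔKE = KE₁ - KE₂ = 1.2467 - 0.7167 = 0.5300 eV

Note: The difference equals the difference in work functions: 3.74 - 3.21 = 0.53 eV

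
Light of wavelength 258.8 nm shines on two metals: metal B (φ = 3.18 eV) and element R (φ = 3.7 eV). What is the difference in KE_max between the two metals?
0.5200 eV

Using KE_max = hc/λ - φ for each metal:

Photon energy: E = hc/λ = 4.7907 eV

For metal B (φ₁ = 3.18 eV):
KE₁ = E - φ₁ = 4.7907 - 3.18 = 1.6107 eV

For element R (φ₂ = 3.7 eV):
KE₂ = E - φ₂ = 4.7907 - 3.7 = 1.0907 eV

Difference:
ΔKE = KE₁ - KE₂ = 1.6107 - 1.0907 = 0.5200 eV

Note: The difference equals the difference in work functions: 3.7 - 3.18 = 0.52 eV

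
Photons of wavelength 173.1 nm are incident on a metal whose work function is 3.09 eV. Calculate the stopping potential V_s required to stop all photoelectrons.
4.0726 V

The stopping potential V_s satisfies: eV_s = KE_max

First, find KE_max using Einstein's equation:
E_photon = hc/λ = 7.1626 eV
KE_max = E_photon - φ = 7.1626 - 3.09 = 4.0726 eV

Since eV_s = KE_max:
V_s = KE_max/e = 4.0726 V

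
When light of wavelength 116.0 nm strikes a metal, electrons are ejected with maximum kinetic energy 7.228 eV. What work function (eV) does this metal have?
3.46 eV

From Einstein's photoelectric equation: KE_max = hf - φ = hc/λ - φ

Rearranging for φ:
φ = hc/λ - KE_max

Calculate photon energy:
E_photon = hc/λ = 10.6883 eV

Therefore:
φ = 10.6883 - 7.228 = 3.46 eV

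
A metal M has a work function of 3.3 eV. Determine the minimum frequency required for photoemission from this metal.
7.9794e+14 Hz

The threshold frequency is when the photon energy equals the work function:
hf₀ = φ

Solving for f₀:
f₀ = φ/h = (3.3 eV × 1.602×10⁻¹⁹ J/eV) / (6.626×10⁻³⁴ J·s)
f₀ = 7.9794e+14 Hz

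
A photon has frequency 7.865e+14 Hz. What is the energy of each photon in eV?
3.2527 eV

Using E = hf:

E = hf = (6.626×10⁻³⁴ J·s)(7.865e+14 Hz)
E = 3.2527 eV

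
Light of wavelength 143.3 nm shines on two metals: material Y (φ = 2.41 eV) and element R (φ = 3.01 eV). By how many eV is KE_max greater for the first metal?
0.6000 eV

Using KE_max = hc/λ - φ for each metal:

Photon energy: E = hc/λ = 8.6521 eV

For material Y (φ₁ = 2.41 eV):
KE₁ = E - φ₁ = 8.6521 - 2.41 = 6.2421 eV

For element R (φ₂ = 3.01 eV):
KE₂ = E - φ₂ = 8.6521 - 3.01 = 5.6421 eV

Difference:
ΔKE = KE₁ - KE₂ = 6.2421 - 5.6421 = 0.6000 eV

Note: The difference equals the difference in work functions: 3.01 - 2.41 = 0.60 eV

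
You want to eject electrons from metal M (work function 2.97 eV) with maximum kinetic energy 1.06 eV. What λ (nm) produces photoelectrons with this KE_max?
307.65 nm

From Einstein's equation: KE_max = hc/λ - φ

Rearranging for λ:
hc/λ = KE_max + φ
λ = hc/(KE_max + φ)

Required photon energy:
E_photon = KE_max + φ = 1.06 + 2.97 = 4.03 eV

Required wavelength:
λ = hc/E_photon = (6.626×10⁻³⁴)(3×10⁸) / (4.03 × 1.602×10⁻¹⁹)
λ = 307.65 nm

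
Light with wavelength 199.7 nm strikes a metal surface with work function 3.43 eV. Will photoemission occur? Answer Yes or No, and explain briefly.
Yes

For photoemission, the photon energy must exceed the work function.

Photon energy: E = hc/λ = 6.2085 eV
Work function: φ = 3.43 eV

Since E_photon (6.2085 eV) > φ (3.43 eV), photoemission WILL occur.
The threshold wavelength is λ₀ = hc/φ = 361.5 nm.
Since 199.7 nm < 361.5 nm, the light has sufficient energy.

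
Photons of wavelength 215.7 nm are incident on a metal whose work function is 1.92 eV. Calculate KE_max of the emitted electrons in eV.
3.8280 eV

Using Einstein's photoelectric equation: KE_max = hf - φ = hc/λ - φ

First, calculate the photon energy:
E_photon = hc/λ = (6.626×10⁻³⁴ J·s)(3×10⁸ m/s) / (215.7×10⁻⁹ m)
E_photon = 5.7480 eV

Then, the maximum kinetic energy:
KE_max = E_photon - φ = 5.7480 eV - 1.92 eV = 3.8280 eV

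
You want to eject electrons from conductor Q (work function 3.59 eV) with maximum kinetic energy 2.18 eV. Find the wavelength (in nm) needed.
214.88 nm

From Einstein's equation: KE_max = hc/λ - φ

Rearranging for λ:
hc/λ = KE_max + φ
λ = hc/(KE_max + φ)

Required photon energy:
E_photon = KE_max + φ = 2.18 + 3.59 = 5.77 eV

Required wavelength:
λ = hc/E_photon = (6.626×10⁻³⁴)(3×10⁸) / (5.77 × 1.602×10⁻¹⁹)
λ = 214.88 nm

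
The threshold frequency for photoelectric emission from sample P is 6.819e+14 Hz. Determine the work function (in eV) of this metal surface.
2.82 eV

At the threshold frequency, photon energy equals work function:
φ = hf₀

Calculating:
φ = (6.626×10⁻³⁴ J·s)(6.819e+14 Hz)
φ = 2.82 eV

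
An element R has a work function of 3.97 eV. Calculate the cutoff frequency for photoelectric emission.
9.5994e+14 Hz

The threshold frequency is when the photon energy equals the work function:
hf₀ = φ

Solving for f₀:
f₀ = φ/h = (3.97 eV × 1.602×10⁻¹⁹ J/eV) / (6.626×10⁻³⁴ J·s)
f₀ = 9.5994e+14 Hz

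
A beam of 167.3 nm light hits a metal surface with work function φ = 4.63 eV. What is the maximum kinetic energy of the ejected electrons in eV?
2.7809 eV

Using Einstein's photoelectric equation: KE_max = hf - φ = hc/λ - φ

First, calculate the photon energy:
E_photon = hc/λ = (6.626×10⁻³⁴ J·s)(3×10⁸ m/s) / (167.3×10⁻⁹ m)
E_photon = 7.4109 eV

Then, the maximum kinetic energy:
KE_max = E_photon - φ = 7.4109 eV - 4.63 eV = 2.7809 eV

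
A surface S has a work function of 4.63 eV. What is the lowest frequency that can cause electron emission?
1.1195e+15 Hz

The threshold frequency is when the photon energy equals the work function:
hf₀ = φ

Solving for f₀:
f₀ = φ/h = (4.63 eV × 1.602×10⁻¹⁹ J/eV) / (6.626×10⁻³⁴ J·s)
f₀ = 1.1195e+15 Hz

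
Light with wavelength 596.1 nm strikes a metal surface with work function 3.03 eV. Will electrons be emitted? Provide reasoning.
No

For photoemission, the photon energy must exceed the work function.

Photon energy: E = hc/λ = 2.0799 eV
Work function: φ = 3.03 eV

Since E_photon (2.0799 eV) < φ (3.03 eV), photoemission will NOT occur.
The threshold wavelength is λ₀ = hc/φ = 409.2 nm.
Since 596.1 nm > 409.2 nm, the photons lack sufficient energy.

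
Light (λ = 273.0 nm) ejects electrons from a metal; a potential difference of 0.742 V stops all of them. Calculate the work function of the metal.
3.80 eV

The stopping potential gives the maximum kinetic energy: KE_max = eV_s = 0.742 eV

From Einstein's photoelectric equation: KE_max = hc/λ - φ
Rearranging: φ = hc/λ - KE_max

Calculate photon energy:
E_photon = hc/λ = (6.626×10⁻³⁴ J·s)(3×10⁸ m/s) / (273.0×10⁻⁹ m) = 4.5415 eV

Therefore:
φ = 4.5415 - 0.742 = 3.80 eV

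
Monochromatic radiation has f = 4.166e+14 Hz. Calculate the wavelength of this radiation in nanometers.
719.62 nm

Using the wave equation: c = fλ

Solving for wavelength:
λ = c/f = (3×10⁸ m/s) / (4.166e+14 Hz)
λ = 719.62 nm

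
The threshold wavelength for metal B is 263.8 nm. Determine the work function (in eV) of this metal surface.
4.70 eV

At the threshold wavelength, photon energy equals work function:
φ = hc/λ₀

Calculating:
φ = (6.626×10⁻³⁴ J·s)(3×10⁸ m/s) / (263.8×10⁻⁹ m)
φ = 4.70 eV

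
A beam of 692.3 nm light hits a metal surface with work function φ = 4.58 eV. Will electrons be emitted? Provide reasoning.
No

For photoemission, the photon energy must exceed the work function.

Photon energy: E = hc/λ = 1.7909 eV
Work function: φ = 4.58 eV

Since E_photon (1.7909 eV) < φ (4.58 eV), photoemission will NOT occur.
The threshold wavelength is λ₀ = hc/φ = 270.7 nm.
Since 692.3 nm > 270.7 nm, the photons lack sufficient energy.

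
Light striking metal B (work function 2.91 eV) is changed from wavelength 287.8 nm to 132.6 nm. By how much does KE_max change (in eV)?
5.0422 eV

Using Einstein's equation: KE_max = hc/λ - φ

For λ₁ = 287.8 nm:
KE₁ = hc/λ₁ - φ = 4.3080 - 2.91 = 1.3980 eV

For λ₂ = 132.6 nm:
KE₂ = hc/λ₂ - φ = 9.3502 - 2.91 = 6.4402 eV

Change in KE:
ΔKE = KE₂ - KE₁ = 6.4402 - 1.3980 = 5.0422 eV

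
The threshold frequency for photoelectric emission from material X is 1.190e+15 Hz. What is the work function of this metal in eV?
4.92 eV

At the threshold frequency, photon energy equals work function:
φ = hf₀

Calculating:
φ = (6.626×10⁻³⁴ J·s)(1.190e+15 Hz)
φ = 4.92 eV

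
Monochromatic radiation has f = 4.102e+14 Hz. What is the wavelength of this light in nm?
730.84 nm

Using the wave equation: c = fλ

Solving for wavelength:
λ = c/f = (3×10⁸ m/s) / (4.102e+14 Hz)
λ = 730.84 nm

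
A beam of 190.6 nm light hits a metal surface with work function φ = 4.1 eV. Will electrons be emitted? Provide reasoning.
Yes

For photoemission, the photon energy must exceed the work function.

Photon energy: E = hc/λ = 6.5049 eV
Work function: φ = 4.1 eV

Since E_photon (6.5049 eV) > φ (4.1 eV), photoemission WILL occur.
The threshold wavelength is λ₀ = hc/φ = 302.4 nm.
Since 190.6 nm < 302.4 nm, the light has sufficient energy.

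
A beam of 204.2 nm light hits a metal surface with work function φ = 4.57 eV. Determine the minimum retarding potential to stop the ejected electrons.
1.5017 V

The stopping potential V_s satisfies: eV_s = KE_max

First, find KE_max using Einstein's equation:
E_photon = hc/λ = 6.0717 eV
KE_max = E_photon - φ = 6.0717 - 4.57 = 1.5017 eV

Since eV_s = KE_max:
V_s = KE_max/e = 1.5017 V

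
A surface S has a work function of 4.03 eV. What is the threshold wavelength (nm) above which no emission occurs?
307.65 nm

The threshold wavelength is when the photon energy equals the work function:
hc/λ₀ = φ

Solving for λ₀:
λ₀ = hc/φ = (6.626×10⁻³⁴ J·s)(3×10⁸ m/s) / (4.03 eV × 1.602×10⁻¹⁹ J/eV)
λ₀ = 307.65 nm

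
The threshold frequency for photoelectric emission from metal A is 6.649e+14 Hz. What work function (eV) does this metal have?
2.75 eV

At the threshold frequency, photon energy equals work function:
φ = hf₀

Calculating:
φ = (6.626×10⁻³⁴ J·s)(6.649e+14 Hz)
φ = 2.75 eV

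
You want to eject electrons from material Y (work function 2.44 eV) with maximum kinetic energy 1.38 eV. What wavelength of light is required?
324.57 nm

From Einstein's equation: KE_max = hc/λ - φ

Rearranging for λ:
hc/λ = KE_max + φ
λ = hc/(KE_max + φ)

Required photon energy:
E_photon = KE_max + φ = 1.38 + 2.44 = 3.82 eV

Required wavelength:
λ = hc/E_photon = (6.626×10⁻³⁴)(3×10⁸) / (3.82 × 1.602×10⁻¹⁹)
λ = 324.57 nm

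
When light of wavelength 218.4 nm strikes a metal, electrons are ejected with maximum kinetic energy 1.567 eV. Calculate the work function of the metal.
4.11 eV

From Einstein's photoelectric equation: KE_max = hf - φ = hc/λ - φ

Rearranging for φ:
φ = hc/λ - KE_max

Calculate photon energy:
E_photon = hc/λ = 5.6769 eV

Therefore:
φ = 5.6769 - 1.567 = 4.11 eV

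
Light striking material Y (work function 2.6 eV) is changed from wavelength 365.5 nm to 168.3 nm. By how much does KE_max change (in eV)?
3.9747 eV

Using Einstein's equation: KE_max = hc/λ - φ

For λ₁ = 365.5 nm:
KE₁ = hc/λ₁ - φ = 3.3922 - 2.6 = 0.7922 eV

For λ₂ = 168.3 nm:
KE₂ = hc/λ₂ - φ = 7.3669 - 2.6 = 4.7669 eV

Change in KE:
ΔKE = KE₂ - KE₁ = 4.7669 - 0.7922 = 3.9747 eV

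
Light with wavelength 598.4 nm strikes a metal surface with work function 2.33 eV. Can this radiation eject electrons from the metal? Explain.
No

For photoemission, the photon energy must exceed the work function.

Photon energy: E = hc/λ = 2.0719 eV
Work function: φ = 2.33 eV

Since E_photon (2.0719 eV) < φ (2.33 eV), photoemission will NOT occur.
The threshold wavelength is λ₀ = hc/φ = 532.1 nm.
Since 598.4 nm > 532.1 nm, the photons lack sufficient energy.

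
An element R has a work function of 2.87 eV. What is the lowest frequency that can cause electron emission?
6.9396e+14 Hz

The threshold frequency is when the photon energy equals the work function:
hf₀ = φ

Solving for f₀:
f₀ = φ/h = (2.87 eV × 1.602×10⁻¹⁹ J/eV) / (6.626×10⁻³⁴ J·s)
f₀ = 6.9396e+14 Hz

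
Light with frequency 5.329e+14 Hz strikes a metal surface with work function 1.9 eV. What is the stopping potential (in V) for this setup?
0.3039 V

The stopping potential V_s satisfies: eV_s = KE_max

First, find KE_max using Einstein's equation:
E_photon = hf = (6.626×10⁻³⁴ J·s)(5.329e+14 Hz) = 2.2039 eV
KE_max = E_photon - φ = 2.2039 - 1.9 = 0.3039 eV

Since eV_s = KE_max:
V_s = KE_max/e = 0.3039 V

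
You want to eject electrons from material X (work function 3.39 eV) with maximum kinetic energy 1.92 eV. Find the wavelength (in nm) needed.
233.49 nm

From Einstein's equation: KE_max = hc/λ - φ

Rearranging for λ:
hc/λ = KE_max + φ
λ = hc/(KE_max + φ)

Required photon energy:
E_photon = KE_max + φ = 1.92 + 3.39 = 5.31 eV

Required wavelength:
λ = hc/E_photon = (6.626×10⁻³⁴)(3×10⁸) / (5.31 × 1.602×10⁻¹⁹)
λ = 233.49 nm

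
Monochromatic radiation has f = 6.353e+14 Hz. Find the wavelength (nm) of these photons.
471.89 nm

Using the wave equation: c = fλ

Solving for wavelength:
λ = c/f = (3×10⁸ m/s) / (6.353e+14 Hz)
λ = 471.89 nm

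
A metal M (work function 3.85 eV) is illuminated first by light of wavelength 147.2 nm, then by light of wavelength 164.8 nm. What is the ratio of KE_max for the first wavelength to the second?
1.2449

Using Einstein's equation: KE_max = hc/λ - φ

For λ₁ = 147.2 nm:
E₁ = hc/λ₁ = 8.4228 eV
KE₁ = E₁ - φ = 8.4228 - 3.85 = 4.5728 eV

For λ₂ = 164.8 nm:
E₂ = hc/λ₂ = 7.5233 eV
KE₂ = E₂ - φ = 7.5233 - 3.85 = 3.6733 eV

Ratio: KE₁/KE₂ = 4.5728/3.6733 = 1.2449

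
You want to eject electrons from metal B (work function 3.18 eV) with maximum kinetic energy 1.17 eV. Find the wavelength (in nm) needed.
285.02 nm

From Einstein's equation: KE_max = hc/λ - φ

Rearranging for λ:
hc/λ = KE_max + φ
λ = hc/(KE_max + φ)

Required photon energy:
E_photon = KE_max + φ = 1.17 + 3.18 = 4.35 eV

Required wavelength:
λ = hc/E_photon = (6.626×10⁻³⁴)(3×10⁸) / (4.35 × 1.602×10⁻¹⁹)
λ = 285.02 nm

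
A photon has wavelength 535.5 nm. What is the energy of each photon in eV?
2.3153 eV

Using E = hf = hc/λ:

E = hc/λ = (6.626×10⁻³⁴ J·s)(3×10⁸ m/s) / (535.5×10⁻⁹ m)
E = 2.3153 eV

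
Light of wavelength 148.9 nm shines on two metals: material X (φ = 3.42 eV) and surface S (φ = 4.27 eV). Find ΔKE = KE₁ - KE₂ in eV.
0.8500 eV

Using KE_max = hc/λ - φ for each metal:

Photon energy: E = hc/λ = 8.3267 eV

For material X (φ₁ = 3.42 eV):
KE₁ = E - φ₁ = 8.3267 - 3.42 = 4.9067 eV

For surface S (φ₂ = 4.27 eV):
KE₂ = E - φ₂ = 8.3267 - 4.27 = 4.0567 eV

Difference:
ΔKE = KE₁ - KE₂ = 4.9067 - 4.0567 = 0.8500 eV

Note: The difference equals the difference in work functions: 4.27 - 3.42 = 0.85 eV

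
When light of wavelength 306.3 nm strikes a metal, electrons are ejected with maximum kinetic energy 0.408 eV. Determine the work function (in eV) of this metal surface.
3.64 eV

From Einstein's photoelectric equation: KE_max = hf - φ = hc/λ - φ

Rearranging for φ:
φ = hc/λ - KE_max

Calculate photon energy:
E_photon = hc/λ = 4.0478 eV

Therefore:
φ = 4.0478 - 0.408 = 3.64 eV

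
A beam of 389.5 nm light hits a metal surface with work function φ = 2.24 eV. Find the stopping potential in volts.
0.9432 V

The stopping potential V_s satisfies: eV_s = KE_max

First, find KE_max using Einstein's equation:
E_photon = hc/λ = 3.1832 eV
KE_max = E_photon - φ = 3.1832 - 2.24 = 0.9432 eV

Since eV_s = KE_max:
V_s = KE_max/e = 0.9432 V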